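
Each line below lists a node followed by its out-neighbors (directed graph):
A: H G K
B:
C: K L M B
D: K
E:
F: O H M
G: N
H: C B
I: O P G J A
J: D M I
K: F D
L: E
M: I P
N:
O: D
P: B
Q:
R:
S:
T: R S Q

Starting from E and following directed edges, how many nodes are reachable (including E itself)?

BFS from E visits: E
Reachable nodes: 1 of 20 total.

1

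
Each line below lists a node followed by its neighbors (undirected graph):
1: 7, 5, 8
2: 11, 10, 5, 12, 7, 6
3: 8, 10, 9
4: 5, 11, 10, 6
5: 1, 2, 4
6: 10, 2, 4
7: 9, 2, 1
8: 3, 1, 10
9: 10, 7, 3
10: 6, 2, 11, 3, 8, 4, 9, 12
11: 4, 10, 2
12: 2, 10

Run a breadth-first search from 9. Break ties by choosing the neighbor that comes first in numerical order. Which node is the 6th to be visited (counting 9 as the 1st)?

Visit 9; enqueue 3, 7, 10 → queue [3, 7, 10]
Visit 3; enqueue 8 → queue [7, 10, 8]
Visit 7; enqueue 1, 2 → queue [10, 8, 1, 2]
Visit 10; enqueue 4, 6, 11, 12 → queue [8, 1, 2, 4, 6, 11, 12]
Visit 8 → queue [1, 2, 4, 6, 11, 12]
Visit 1; enqueue 5 → queue [2, 4, 6, 11, 12, 5]
Visit 2 → queue [4, 6, 11, 12, 5]
Visit 4 → queue [6, 11, 12, 5]
Visit 6 → queue [11, 12, 5]
Visit 11 → queue [12, 5]
Visit 12 → queue [5]
Visit 5 → queue []

Visit order: 9, 3, 7, 10, 8, 1, 2, 4, 6, 11, 12, 5

1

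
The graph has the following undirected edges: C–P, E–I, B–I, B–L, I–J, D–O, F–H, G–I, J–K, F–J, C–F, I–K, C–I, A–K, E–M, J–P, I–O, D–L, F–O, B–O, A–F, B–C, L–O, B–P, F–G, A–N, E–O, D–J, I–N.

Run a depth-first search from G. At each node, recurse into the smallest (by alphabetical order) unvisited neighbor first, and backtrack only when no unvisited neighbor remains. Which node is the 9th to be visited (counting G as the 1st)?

Visit G
G → F
F → A
A → K
K → I
I → B
B → C
C → P
P → J
J → D
D → L
L → O
O → E
E → M
I → N
F → H

Visit order: G, F, A, K, I, B, C, P, J, D, L, O, E, M, N, H

J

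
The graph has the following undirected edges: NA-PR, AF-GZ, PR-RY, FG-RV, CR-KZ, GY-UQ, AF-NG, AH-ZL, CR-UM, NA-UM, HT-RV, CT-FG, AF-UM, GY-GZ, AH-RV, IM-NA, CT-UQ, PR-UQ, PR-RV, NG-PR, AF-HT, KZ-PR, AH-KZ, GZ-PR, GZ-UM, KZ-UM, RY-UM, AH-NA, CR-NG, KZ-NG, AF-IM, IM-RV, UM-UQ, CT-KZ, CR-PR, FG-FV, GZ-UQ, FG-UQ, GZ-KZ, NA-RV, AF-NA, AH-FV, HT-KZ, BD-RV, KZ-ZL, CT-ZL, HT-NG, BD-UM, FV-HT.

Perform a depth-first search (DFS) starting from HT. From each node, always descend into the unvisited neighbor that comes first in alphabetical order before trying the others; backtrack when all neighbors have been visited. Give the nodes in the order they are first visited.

HT, AF, GZ, GY, UQ, CT, FG, FV, AH, KZ, CR, NG, PR, NA, IM, RV, BD, UM, RY, ZL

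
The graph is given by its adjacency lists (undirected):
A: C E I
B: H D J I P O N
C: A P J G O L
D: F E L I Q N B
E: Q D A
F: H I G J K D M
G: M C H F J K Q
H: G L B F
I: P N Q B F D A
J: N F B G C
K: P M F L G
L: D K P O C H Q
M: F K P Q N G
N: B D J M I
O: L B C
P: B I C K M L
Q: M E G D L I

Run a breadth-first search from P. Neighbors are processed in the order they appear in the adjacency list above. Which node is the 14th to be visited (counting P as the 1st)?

F

Visit P; enqueue B, I, C, K, M, L → queue [B, I, C, K, M, L]
Visit B; enqueue H, D, J, O, N → queue [I, C, K, M, L, H, D, J, O, N]
Visit I; enqueue Q, F, A → queue [C, K, M, L, H, D, J, O, N, Q, F, A]
Visit C; enqueue G → queue [K, M, L, H, D, J, O, N, Q, F, A, G]
Visit K → queue [M, L, H, D, J, O, N, Q, F, A, G]
Visit M → queue [L, H, D, J, O, N, Q, F, A, G]
Visit L → queue [H, D, J, O, N, Q, F, A, G]
Visit H → queue [D, J, O, N, Q, F, A, G]
Visit D; enqueue E → queue [J, O, N, Q, F, A, G, E]
Visit J → queue [O, N, Q, F, A, G, E]
Visit O → queue [N, Q, F, A, G, E]
Visit N → queue [Q, F, A, G, E]
Visit Q → queue [F, A, G, E]
Visit F → queue [A, G, E]
Visit A → queue [G, E]
Visit G → queue [E]
Visit E → queue []

Visit order: P, B, I, C, K, M, L, H, D, J, O, N, Q, F, A, G, E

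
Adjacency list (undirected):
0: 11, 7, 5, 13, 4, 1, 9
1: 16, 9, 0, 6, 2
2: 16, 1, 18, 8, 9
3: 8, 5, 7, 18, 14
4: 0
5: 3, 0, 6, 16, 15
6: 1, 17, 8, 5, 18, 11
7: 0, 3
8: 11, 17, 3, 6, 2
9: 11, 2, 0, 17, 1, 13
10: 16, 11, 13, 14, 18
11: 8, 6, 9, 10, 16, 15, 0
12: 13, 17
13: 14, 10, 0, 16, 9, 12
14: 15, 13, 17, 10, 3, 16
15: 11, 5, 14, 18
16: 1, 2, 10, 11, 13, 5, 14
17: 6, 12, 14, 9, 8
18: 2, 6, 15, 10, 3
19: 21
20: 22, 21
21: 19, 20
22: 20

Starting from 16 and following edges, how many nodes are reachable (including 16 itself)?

BFS from 16 visits: 16, 14, 13, 11, 10, 5, 2, 1, 17, 15, 3, 12, 9, 0, 8, 6, 18, 7, 4
Reachable nodes: 19 of 23 total.

19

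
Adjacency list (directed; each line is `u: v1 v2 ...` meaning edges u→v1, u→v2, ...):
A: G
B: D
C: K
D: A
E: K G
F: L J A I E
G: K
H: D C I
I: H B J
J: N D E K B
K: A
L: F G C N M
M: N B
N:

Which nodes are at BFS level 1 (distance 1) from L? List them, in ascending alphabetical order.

C, F, G, M, N

Level 0: L
Level 1: C, F, G, M, N
Level 2: A, B, E, I, J, K
Level 3: D, H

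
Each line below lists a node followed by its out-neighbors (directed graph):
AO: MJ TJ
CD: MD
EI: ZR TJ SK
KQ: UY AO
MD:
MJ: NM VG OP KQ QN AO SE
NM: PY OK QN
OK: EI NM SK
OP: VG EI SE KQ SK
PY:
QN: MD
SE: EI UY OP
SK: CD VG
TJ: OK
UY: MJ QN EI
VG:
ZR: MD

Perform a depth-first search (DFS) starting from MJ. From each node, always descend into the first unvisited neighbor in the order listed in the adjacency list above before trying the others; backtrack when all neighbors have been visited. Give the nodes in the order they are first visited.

MJ NM PY OK EI ZR MD TJ SK CD VG QN OP SE UY KQ AO

Visit MJ
MJ → NM
NM → PY
NM → OK
OK → EI
EI → ZR
ZR → MD
EI → TJ
EI → SK
SK → CD
SK → VG
NM → QN
MJ → OP
OP → SE
SE → UY
OP → KQ
KQ → AO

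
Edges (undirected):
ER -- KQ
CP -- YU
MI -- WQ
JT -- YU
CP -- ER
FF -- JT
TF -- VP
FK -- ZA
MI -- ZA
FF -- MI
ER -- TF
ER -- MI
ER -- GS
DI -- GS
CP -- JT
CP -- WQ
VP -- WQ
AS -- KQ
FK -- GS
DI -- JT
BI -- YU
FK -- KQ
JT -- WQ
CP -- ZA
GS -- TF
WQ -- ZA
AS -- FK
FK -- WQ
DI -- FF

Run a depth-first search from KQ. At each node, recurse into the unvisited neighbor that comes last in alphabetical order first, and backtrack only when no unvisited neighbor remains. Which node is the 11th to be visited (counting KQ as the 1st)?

JT

Visit KQ
KQ → FK
FK → ZA
ZA → WQ
WQ → VP
VP → TF
TF → GS
GS → ER
ER → MI
MI → FF
FF → JT
JT → YU
YU → CP
YU → BI
JT → DI
FK → AS

Visit order: KQ, FK, ZA, WQ, VP, TF, GS, ER, MI, FF, JT, YU, CP, BI, DI, AS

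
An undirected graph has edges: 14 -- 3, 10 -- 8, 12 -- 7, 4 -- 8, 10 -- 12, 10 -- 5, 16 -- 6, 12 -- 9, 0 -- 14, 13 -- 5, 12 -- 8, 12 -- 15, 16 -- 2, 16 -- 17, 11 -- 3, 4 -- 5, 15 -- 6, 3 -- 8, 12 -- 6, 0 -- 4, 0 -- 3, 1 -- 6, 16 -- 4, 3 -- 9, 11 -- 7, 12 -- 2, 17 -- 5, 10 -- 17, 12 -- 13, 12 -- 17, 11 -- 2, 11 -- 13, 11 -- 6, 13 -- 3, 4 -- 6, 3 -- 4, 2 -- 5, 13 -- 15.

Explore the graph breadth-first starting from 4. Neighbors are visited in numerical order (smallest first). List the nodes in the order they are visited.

4 -> 0 -> 3 -> 5 -> 6 -> 8 -> 16 -> 14 -> 9 -> 11 -> 13 -> 2 -> 10 -> 17 -> 1 -> 12 -> 15 -> 7

Visit 4; enqueue 0, 3, 5, 6, 8, 16 → queue [0, 3, 5, 6, 8, 16]
Visit 0; enqueue 14 → queue [3, 5, 6, 8, 16, 14]
Visit 3; enqueue 9, 11, 13 → queue [5, 6, 8, 16, 14, 9, 11, 13]
Visit 5; enqueue 2, 10, 17 → queue [6, 8, 16, 14, 9, 11, 13, 2, 10, 17]
Visit 6; enqueue 1, 12, 15 → queue [8, 16, 14, 9, 11, 13, 2, 10, 17, 1, 12, 15]
Visit 8 → queue [16, 14, 9, 11, 13, 2, 10, 17, 1, 12, 15]
Visit 16 → queue [14, 9, 11, 13, 2, 10, 17, 1, 12, 15]
Visit 14 → queue [9, 11, 13, 2, 10, 17, 1, 12, 15]
Visit 9 → queue [11, 13, 2, 10, 17, 1, 12, 15]
Visit 11; enqueue 7 → queue [13, 2, 10, 17, 1, 12, 15, 7]
Visit 13 → queue [2, 10, 17, 1, 12, 15, 7]
Visit 2 → queue [10, 17, 1, 12, 15, 7]
Visit 10 → queue [17, 1, 12, 15, 7]
Visit 17 → queue [1, 12, 15, 7]
Visit 1 → queue [12, 15, 7]
Visit 12 → queue [15, 7]
Visit 15 → queue [7]
Visit 7 → queue []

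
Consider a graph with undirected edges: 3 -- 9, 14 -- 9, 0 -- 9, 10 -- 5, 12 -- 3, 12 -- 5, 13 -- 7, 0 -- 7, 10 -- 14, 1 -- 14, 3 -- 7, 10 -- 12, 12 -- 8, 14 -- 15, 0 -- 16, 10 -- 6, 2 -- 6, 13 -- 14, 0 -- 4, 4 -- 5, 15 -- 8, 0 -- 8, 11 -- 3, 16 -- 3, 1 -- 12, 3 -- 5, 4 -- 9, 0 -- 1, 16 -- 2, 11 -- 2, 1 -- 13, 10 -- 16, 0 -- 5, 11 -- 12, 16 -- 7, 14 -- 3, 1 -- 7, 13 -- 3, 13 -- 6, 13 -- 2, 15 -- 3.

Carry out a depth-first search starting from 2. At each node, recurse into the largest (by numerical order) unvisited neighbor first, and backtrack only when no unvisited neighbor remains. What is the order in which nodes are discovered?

Visit 2
2 → 16
16 → 10
10 → 14
14 → 15
15 → 8
8 → 12
12 → 11
11 → 3
3 → 13
13 → 7
7 → 1
1 → 0
0 → 9
9 → 4
4 → 5
13 → 6

2, 16, 10, 14, 15, 8, 12, 11, 3, 13, 7, 1, 0, 9, 4, 5, 6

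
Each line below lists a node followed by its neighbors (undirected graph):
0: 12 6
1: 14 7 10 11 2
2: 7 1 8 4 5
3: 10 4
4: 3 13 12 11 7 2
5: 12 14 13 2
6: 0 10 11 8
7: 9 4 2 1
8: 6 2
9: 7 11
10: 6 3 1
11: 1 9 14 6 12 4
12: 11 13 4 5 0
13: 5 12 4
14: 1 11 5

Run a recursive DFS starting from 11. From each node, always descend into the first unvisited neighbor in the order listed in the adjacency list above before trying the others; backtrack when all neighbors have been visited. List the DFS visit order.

Visit 11
11 → 1
1 → 14
14 → 5
5 → 12
12 → 13
13 → 4
4 → 3
3 → 10
10 → 6
6 → 0
6 → 8
8 → 2
2 → 7
7 → 9

11 1 14 5 12 13 4 3 10 6 0 8 2 7 9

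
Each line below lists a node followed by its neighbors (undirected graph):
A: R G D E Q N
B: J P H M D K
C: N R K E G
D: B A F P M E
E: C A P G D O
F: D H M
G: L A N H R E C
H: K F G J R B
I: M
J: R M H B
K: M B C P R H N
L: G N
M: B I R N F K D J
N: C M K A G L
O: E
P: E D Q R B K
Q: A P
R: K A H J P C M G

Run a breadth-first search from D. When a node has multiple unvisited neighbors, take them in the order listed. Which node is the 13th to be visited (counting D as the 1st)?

Q

Visit D; enqueue B, A, F, P, M, E → queue [B, A, F, P, M, E]
Visit B; enqueue J, H, K → queue [A, F, P, M, E, J, H, K]
Visit A; enqueue R, G, Q, N → queue [F, P, M, E, J, H, K, R, G, Q, N]
Visit F → queue [P, M, E, J, H, K, R, G, Q, N]
Visit P → queue [M, E, J, H, K, R, G, Q, N]
Visit M; enqueue I → queue [E, J, H, K, R, G, Q, N, I]
Visit E; enqueue C, O → queue [J, H, K, R, G, Q, N, I, C, O]
Visit J → queue [H, K, R, G, Q, N, I, C, O]
Visit H → queue [K, R, G, Q, N, I, C, O]
Visit K → queue [R, G, Q, N, I, C, O]
Visit R → queue [G, Q, N, I, C, O]
Visit G; enqueue L → queue [Q, N, I, C, O, L]
Visit Q → queue [N, I, C, O, L]
Visit N → queue [I, C, O, L]
Visit I → queue [C, O, L]
Visit C → queue [O, L]
Visit O → queue [L]
Visit L → queue []

Visit order: D, B, A, F, P, M, E, J, H, K, R, G, Q, N, I, C, O, L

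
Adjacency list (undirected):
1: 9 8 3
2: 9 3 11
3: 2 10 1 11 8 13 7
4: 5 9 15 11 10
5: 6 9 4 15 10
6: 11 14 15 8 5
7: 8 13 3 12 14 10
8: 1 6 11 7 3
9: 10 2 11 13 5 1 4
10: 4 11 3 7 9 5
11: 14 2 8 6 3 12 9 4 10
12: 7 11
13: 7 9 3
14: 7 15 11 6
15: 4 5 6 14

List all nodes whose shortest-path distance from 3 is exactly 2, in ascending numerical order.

4, 5, 6, 9, 12, 14

Level 0: 3
Level 1: 1, 2, 7, 8, 10, 11, 13
Level 2: 4, 5, 6, 9, 12, 14
Level 3: 15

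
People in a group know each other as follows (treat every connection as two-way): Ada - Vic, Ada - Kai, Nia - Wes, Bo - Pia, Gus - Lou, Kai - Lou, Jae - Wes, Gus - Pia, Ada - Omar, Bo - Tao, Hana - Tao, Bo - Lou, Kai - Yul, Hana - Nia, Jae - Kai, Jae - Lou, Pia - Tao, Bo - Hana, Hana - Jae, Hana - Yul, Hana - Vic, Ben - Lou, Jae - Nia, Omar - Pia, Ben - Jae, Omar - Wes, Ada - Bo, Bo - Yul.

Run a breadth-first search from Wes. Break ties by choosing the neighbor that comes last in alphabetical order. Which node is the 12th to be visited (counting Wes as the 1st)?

Visit Wes; enqueue Omar, Nia, Jae → queue [Omar, Nia, Jae]
Visit Omar; enqueue Pia, Ada → queue [Nia, Jae, Pia, Ada]
Visit Nia; enqueue Hana → queue [Jae, Pia, Ada, Hana]
Visit Jae; enqueue Lou, Kai, Ben → queue [Pia, Ada, Hana, Lou, Kai, Ben]
Visit Pia; enqueue Tao, Gus, Bo → queue [Ada, Hana, Lou, Kai, Ben, Tao, Gus, Bo]
Visit Ada; enqueue Vic → queue [Hana, Lou, Kai, Ben, Tao, Gus, Bo, Vic]
Visit Hana; enqueue Yul → queue [Lou, Kai, Ben, Tao, Gus, Bo, Vic, Yul]
Visit Lou → queue [Kai, Ben, Tao, Gus, Bo, Vic, Yul]
Visit Kai → queue [Ben, Tao, Gus, Bo, Vic, Yul]
Visit Ben → queue [Tao, Gus, Bo, Vic, Yul]
Visit Tao → queue [Gus, Bo, Vic, Yul]
Visit Gus → queue [Bo, Vic, Yul]
Visit Bo → queue [Vic, Yul]
Visit Vic → queue [Yul]
Visit Yul → queue []

Visit order: Wes, Omar, Nia, Jae, Pia, Ada, Hana, Lou, Kai, Ben, Tao, Gus, Bo, Vic, Yul

Gus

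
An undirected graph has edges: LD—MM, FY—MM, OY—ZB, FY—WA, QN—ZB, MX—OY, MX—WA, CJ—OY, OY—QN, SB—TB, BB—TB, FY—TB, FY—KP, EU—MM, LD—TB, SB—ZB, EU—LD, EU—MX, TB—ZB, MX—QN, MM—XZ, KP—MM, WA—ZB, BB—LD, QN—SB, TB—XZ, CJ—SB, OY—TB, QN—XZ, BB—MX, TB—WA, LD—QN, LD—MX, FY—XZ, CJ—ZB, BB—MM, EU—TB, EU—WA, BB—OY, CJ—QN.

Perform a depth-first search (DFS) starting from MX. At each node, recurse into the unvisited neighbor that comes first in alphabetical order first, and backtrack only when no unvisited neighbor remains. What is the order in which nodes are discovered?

MX BB LD EU MM FY KP TB OY CJ QN SB ZB WA XZ

Visit MX
MX → BB
BB → LD
LD → EU
EU → MM
MM → FY
FY → KP
FY → TB
TB → OY
OY → CJ
CJ → QN
QN → SB
SB → ZB
ZB → WA
QN → XZ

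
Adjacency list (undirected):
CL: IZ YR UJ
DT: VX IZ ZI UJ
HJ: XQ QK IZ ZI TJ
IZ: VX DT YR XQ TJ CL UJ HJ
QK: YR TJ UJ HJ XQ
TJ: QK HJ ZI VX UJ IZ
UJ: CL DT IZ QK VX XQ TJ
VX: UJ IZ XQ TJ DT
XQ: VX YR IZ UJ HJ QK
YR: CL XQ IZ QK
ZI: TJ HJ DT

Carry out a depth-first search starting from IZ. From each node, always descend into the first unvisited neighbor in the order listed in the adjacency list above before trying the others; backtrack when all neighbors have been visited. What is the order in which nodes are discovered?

IZ, VX, UJ, CL, YR, XQ, HJ, QK, TJ, ZI, DT

Visit IZ
IZ → VX
VX → UJ
UJ → CL
CL → YR
YR → XQ
XQ → HJ
HJ → QK
QK → TJ
TJ → ZI
ZI → DT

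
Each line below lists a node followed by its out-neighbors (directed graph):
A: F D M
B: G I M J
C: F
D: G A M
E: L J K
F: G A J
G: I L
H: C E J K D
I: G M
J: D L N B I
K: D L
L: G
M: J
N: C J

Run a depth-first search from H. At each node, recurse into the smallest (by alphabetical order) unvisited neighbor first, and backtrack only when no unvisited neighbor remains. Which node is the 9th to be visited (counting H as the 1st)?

J

Visit H
H → C
C → F
F → A
A → D
D → G
G → I
I → M
M → J
J → B
J → L
J → N
H → E
E → K

Visit order: H, C, F, A, D, G, I, M, J, B, L, N, E, K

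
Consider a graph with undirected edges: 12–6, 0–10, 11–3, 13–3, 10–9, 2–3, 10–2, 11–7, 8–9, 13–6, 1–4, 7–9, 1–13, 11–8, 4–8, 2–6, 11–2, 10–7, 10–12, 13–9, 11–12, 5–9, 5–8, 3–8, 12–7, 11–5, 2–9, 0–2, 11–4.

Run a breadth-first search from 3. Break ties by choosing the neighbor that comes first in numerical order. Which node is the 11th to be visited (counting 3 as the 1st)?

Visit 3; enqueue 2, 8, 11, 13 → queue [2, 8, 11, 13]
Visit 2; enqueue 0, 6, 9, 10 → queue [8, 11, 13, 0, 6, 9, 10]
Visit 8; enqueue 4, 5 → queue [11, 13, 0, 6, 9, 10, 4, 5]
Visit 11; enqueue 7, 12 → queue [13, 0, 6, 9, 10, 4, 5, 7, 12]
Visit 13; enqueue 1 → queue [0, 6, 9, 10, 4, 5, 7, 12, 1]
Visit 0 → queue [6, 9, 10, 4, 5, 7, 12, 1]
Visit 6 → queue [9, 10, 4, 5, 7, 12, 1]
Visit 9 → queue [10, 4, 5, 7, 12, 1]
Visit 10 → queue [4, 5, 7, 12, 1]
Visit 4 → queue [5, 7, 12, 1]
Visit 5 → queue [7, 12, 1]
Visit 7 → queue [12, 1]
Visit 12 → queue [1]
Visit 1 → queue []

Visit order: 3, 2, 8, 11, 13, 0, 6, 9, 10, 4, 5, 7, 12, 1

5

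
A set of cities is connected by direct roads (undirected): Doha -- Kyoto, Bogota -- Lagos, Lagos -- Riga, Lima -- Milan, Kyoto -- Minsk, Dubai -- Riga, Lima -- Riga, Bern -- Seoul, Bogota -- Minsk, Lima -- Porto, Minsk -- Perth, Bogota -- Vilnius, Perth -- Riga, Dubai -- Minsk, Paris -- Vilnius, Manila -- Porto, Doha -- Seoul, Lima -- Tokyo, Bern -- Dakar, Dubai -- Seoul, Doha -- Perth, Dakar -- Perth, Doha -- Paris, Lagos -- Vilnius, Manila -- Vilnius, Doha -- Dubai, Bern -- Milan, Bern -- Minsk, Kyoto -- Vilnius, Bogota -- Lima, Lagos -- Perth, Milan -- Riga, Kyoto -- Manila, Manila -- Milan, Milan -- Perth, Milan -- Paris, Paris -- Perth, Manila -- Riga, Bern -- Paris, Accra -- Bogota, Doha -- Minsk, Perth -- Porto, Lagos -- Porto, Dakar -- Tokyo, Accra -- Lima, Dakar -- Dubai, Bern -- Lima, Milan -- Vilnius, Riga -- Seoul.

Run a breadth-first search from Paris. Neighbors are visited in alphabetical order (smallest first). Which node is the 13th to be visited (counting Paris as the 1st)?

Visit Paris; enqueue Bern, Doha, Milan, Perth, Vilnius → queue [Bern, Doha, Milan, Perth, Vilnius]
Visit Bern; enqueue Dakar, Lima, Minsk, Seoul → queue [Doha, Milan, Perth, Vilnius, Dakar, Lima, Minsk, Seoul]
Visit Doha; enqueue Dubai, Kyoto → queue [Milan, Perth, Vilnius, Dakar, Lima, Minsk, Seoul, Dubai, Kyoto]
Visit Milan; enqueue Manila, Riga → queue [Perth, Vilnius, Dakar, Lima, Minsk, Seoul, Dubai, Kyoto, Manila, Riga]
Visit Perth; enqueue Lagos, Porto → queue [Vilnius, Dakar, Lima, Minsk, Seoul, Dubai, Kyoto, Manila, Riga, Lagos, Porto]
Visit Vilnius; enqueue Bogota → queue [Dakar, Lima, Minsk, Seoul, Dubai, Kyoto, Manila, Riga, Lagos, Porto, Bogota]
Visit Dakar; enqueue Tokyo → queue [Lima, Minsk, Seoul, Dubai, Kyoto, Manila, Riga, Lagos, Porto, Bogota, Tokyo]
Visit Lima; enqueue Accra → queue [Minsk, Seoul, Dubai, Kyoto, Manila, Riga, Lagos, Porto, Bogota, Tokyo, Accra]
Visit Minsk → queue [Seoul, Dubai, Kyoto, Manila, Riga, Lagos, Porto, Bogota, Tokyo, Accra]
Visit Seoul → queue [Dubai, Kyoto, Manila, Riga, Lagos, Porto, Bogota, Tokyo, Accra]
Visit Dubai → queue [Kyoto, Manila, Riga, Lagos, Porto, Bogota, Tokyo, Accra]
Visit Kyoto → queue [Manila, Riga, Lagos, Porto, Bogota, Tokyo, Accra]
Visit Manila → queue [Riga, Lagos, Porto, Bogota, Tokyo, Accra]
Visit Riga → queue [Lagos, Porto, Bogota, Tokyo, Accra]
Visit Lagos → queue [Porto, Bogota, Tokyo, Accra]
Visit Porto → queue [Bogota, Tokyo, Accra]
Visit Bogota → queue [Tokyo, Accra]
Visit Tokyo → queue [Accra]
Visit Accra → queue []

Visit order: Paris, Bern, Doha, Milan, Perth, Vilnius, Dakar, Lima, Minsk, Seoul, Dubai, Kyoto, Manila, Riga, Lagos, Porto, Bogota, Tokyo, Accra

Manila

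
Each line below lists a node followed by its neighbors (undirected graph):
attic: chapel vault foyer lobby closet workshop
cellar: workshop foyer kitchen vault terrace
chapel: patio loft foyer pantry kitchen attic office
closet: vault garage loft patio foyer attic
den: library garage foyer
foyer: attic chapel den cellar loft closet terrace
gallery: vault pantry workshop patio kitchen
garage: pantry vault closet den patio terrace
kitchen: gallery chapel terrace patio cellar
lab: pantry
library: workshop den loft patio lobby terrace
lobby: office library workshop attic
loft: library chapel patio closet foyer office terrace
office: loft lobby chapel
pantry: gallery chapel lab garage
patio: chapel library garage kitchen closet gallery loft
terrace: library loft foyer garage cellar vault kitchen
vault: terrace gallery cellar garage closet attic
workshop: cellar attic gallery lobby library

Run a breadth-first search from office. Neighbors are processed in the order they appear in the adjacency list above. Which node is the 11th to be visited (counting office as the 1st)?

attic

Visit office; enqueue loft, lobby, chapel → queue [loft, lobby, chapel]
Visit loft; enqueue library, patio, closet, foyer, terrace → queue [lobby, chapel, library, patio, closet, foyer, terrace]
Visit lobby; enqueue workshop, attic → queue [chapel, library, patio, closet, foyer, terrace, workshop, attic]
Visit chapel; enqueue pantry, kitchen → queue [library, patio, closet, foyer, terrace, workshop, attic, pantry, kitchen]
Visit library; enqueue den → queue [patio, closet, foyer, terrace, workshop, attic, pantry, kitchen, den]
Visit patio; enqueue garage, gallery → queue [closet, foyer, terrace, workshop, attic, pantry, kitchen, den, garage, gallery]
Visit closet; enqueue vault → queue [foyer, terrace, workshop, attic, pantry, kitchen, den, garage, gallery, vault]
Visit foyer; enqueue cellar → queue [terrace, workshop, attic, pantry, kitchen, den, garage, gallery, vault, cellar]
Visit terrace → queue [workshop, attic, pantry, kitchen, den, garage, gallery, vault, cellar]
Visit workshop → queue [attic, pantry, kitchen, den, garage, gallery, vault, cellar]
Visit attic → queue [pantry, kitchen, den, garage, gallery, vault, cellar]
Visit pantry; enqueue lab → queue [kitchen, den, garage, gallery, vault, cellar, lab]
Visit kitchen → queue [den, garage, gallery, vault, cellar, lab]
Visit den → queue [garage, gallery, vault, cellar, lab]
Visit garage → queue [gallery, vault, cellar, lab]
Visit gallery → queue [vault, cellar, lab]
Visit vault → queue [cellar, lab]
Visit cellar → queue [lab]
Visit lab → queue []

Visit order: office, loft, lobby, chapel, library, patio, closet, foyer, terrace, workshop, attic, pantry, kitchen, den, garage, gallery, vault, cellar, lab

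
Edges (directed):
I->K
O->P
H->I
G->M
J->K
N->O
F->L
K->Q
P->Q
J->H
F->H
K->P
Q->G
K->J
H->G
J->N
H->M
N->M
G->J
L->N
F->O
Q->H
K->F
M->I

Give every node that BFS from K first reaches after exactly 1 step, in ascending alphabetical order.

F, J, P, Q

Level 0: K
Level 1: F, J, P, Q
Level 2: G, H, L, N, O
Level 3: I, M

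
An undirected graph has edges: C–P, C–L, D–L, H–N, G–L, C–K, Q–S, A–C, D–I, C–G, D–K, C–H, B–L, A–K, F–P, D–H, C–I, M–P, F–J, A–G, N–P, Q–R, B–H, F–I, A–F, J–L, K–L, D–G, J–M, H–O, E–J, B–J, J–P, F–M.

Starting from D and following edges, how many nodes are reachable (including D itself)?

BFS from D visits: D, G, H, I, K, L, A, C, B, N, O, F, J, P, M, E
Reachable nodes: 16 of 19 total.

16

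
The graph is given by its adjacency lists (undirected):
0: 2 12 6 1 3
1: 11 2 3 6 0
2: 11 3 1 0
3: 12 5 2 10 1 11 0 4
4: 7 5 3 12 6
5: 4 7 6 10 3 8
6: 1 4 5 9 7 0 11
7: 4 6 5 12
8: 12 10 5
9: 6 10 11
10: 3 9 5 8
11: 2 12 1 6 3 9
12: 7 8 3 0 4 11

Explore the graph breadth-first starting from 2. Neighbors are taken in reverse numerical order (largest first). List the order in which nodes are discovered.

2 11 3 1 0 12 9 6 10 5 4 8 7

Visit 2; enqueue 11, 3, 1, 0 → queue [11, 3, 1, 0]
Visit 11; enqueue 12, 9, 6 → queue [3, 1, 0, 12, 9, 6]
Visit 3; enqueue 10, 5, 4 → queue [1, 0, 12, 9, 6, 10, 5, 4]
Visit 1 → queue [0, 12, 9, 6, 10, 5, 4]
Visit 0 → queue [12, 9, 6, 10, 5, 4]
Visit 12; enqueue 8, 7 → queue [9, 6, 10, 5, 4, 8, 7]
Visit 9 → queue [6, 10, 5, 4, 8, 7]
Visit 6 → queue [10, 5, 4, 8, 7]
Visit 10 → queue [5, 4, 8, 7]
Visit 5 → queue [4, 8, 7]
Visit 4 → queue [8, 7]
Visit 8 → queue [7]
Visit 7 → queue []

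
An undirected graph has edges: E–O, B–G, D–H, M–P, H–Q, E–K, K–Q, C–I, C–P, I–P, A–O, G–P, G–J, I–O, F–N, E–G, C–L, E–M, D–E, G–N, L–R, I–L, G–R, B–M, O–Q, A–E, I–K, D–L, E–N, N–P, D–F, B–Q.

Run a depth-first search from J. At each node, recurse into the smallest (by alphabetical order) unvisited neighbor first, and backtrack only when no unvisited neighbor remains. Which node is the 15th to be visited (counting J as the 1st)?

Visit J
J → G
G → B
B → M
M → E
E → A
A → O
O → I
I → C
C → L
L → D
D → F
F → N
N → P
D → H
H → Q
Q → K
L → R

Visit order: J, G, B, M, E, A, O, I, C, L, D, F, N, P, H, Q, K, R

H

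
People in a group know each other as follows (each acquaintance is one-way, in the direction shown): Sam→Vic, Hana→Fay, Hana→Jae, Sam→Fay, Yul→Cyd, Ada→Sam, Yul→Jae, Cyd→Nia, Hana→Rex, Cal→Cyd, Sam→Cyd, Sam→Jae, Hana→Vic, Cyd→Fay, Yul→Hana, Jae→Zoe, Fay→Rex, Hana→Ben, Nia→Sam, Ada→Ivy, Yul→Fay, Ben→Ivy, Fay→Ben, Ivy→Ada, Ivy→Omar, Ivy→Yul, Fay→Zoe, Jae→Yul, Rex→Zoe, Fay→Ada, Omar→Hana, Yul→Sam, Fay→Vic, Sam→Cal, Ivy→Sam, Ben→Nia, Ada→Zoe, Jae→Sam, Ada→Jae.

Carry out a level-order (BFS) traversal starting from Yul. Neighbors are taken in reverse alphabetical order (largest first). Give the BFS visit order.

Visit Yul; enqueue Sam, Jae, Hana, Fay, Cyd → queue [Sam, Jae, Hana, Fay, Cyd]
Visit Sam; enqueue Vic, Cal → queue [Jae, Hana, Fay, Cyd, Vic, Cal]
Visit Jae; enqueue Zoe → queue [Hana, Fay, Cyd, Vic, Cal, Zoe]
Visit Hana; enqueue Rex, Ben → queue [Fay, Cyd, Vic, Cal, Zoe, Rex, Ben]
Visit Fay; enqueue Ada → queue [Cyd, Vic, Cal, Zoe, Rex, Ben, Ada]
Visit Cyd; enqueue Nia → queue [Vic, Cal, Zoe, Rex, Ben, Ada, Nia]
Visit Vic → queue [Cal, Zoe, Rex, Ben, Ada, Nia]
Visit Cal → queue [Zoe, Rex, Ben, Ada, Nia]
Visit Zoe → queue [Rex, Ben, Ada, Nia]
Visit Rex → queue [Ben, Ada, Nia]
Visit Ben; enqueue Ivy → queue [Ada, Nia, Ivy]
Visit Ada → queue [Nia, Ivy]
Visit Nia → queue [Ivy]
Visit Ivy; enqueue Omar → queue [Omar]
Visit Omar → queue []

Yul -> Sam -> Jae -> Hana -> Fay -> Cyd -> Vic -> Cal -> Zoe -> Rex -> Ben -> Ada -> Nia -> Ivy -> Omar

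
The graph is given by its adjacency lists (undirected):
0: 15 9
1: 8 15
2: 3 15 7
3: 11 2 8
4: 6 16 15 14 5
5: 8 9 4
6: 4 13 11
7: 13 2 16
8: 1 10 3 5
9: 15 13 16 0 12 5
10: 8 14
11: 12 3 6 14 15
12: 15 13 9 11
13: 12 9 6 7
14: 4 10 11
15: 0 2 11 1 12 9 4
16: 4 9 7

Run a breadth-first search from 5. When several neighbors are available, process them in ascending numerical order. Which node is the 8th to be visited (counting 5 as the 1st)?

16

Visit 5; enqueue 4, 8, 9 → queue [4, 8, 9]
Visit 4; enqueue 6, 14, 15, 16 → queue [8, 9, 6, 14, 15, 16]
Visit 8; enqueue 1, 3, 10 → queue [9, 6, 14, 15, 16, 1, 3, 10]
Visit 9; enqueue 0, 12, 13 → queue [6, 14, 15, 16, 1, 3, 10, 0, 12, 13]
Visit 6; enqueue 11 → queue [14, 15, 16, 1, 3, 10, 0, 12, 13, 11]
Visit 14 → queue [15, 16, 1, 3, 10, 0, 12, 13, 11]
Visit 15; enqueue 2 → queue [16, 1, 3, 10, 0, 12, 13, 11, 2]
Visit 16; enqueue 7 → queue [1, 3, 10, 0, 12, 13, 11, 2, 7]
Visit 1 → queue [3, 10, 0, 12, 13, 11, 2, 7]
Visit 3 → queue [10, 0, 12, 13, 11, 2, 7]
Visit 10 → queue [0, 12, 13, 11, 2, 7]
Visit 0 → queue [12, 13, 11, 2, 7]
Visit 12 → queue [13, 11, 2, 7]
Visit 13 → queue [11, 2, 7]
Visit 11 → queue [2, 7]
Visit 2 → queue [7]
Visit 7 → queue []

Visit order: 5, 4, 8, 9, 6, 14, 15, 16, 1, 3, 10, 0, 12, 13, 11, 2, 7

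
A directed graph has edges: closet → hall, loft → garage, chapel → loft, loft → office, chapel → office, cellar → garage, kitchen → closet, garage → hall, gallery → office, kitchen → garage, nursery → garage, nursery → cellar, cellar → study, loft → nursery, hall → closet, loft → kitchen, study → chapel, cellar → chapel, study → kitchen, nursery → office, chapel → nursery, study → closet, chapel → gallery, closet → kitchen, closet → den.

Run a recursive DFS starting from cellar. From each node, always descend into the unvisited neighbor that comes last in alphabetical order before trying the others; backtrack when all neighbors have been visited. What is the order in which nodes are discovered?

cellar, study, kitchen, garage, hall, closet, den, chapel, office, nursery, loft, gallery

Visit cellar
cellar → study
study → kitchen
kitchen → garage
garage → hall
hall → closet
closet → den
study → chapel
chapel → office
chapel → nursery
chapel → loft
chapel → gallery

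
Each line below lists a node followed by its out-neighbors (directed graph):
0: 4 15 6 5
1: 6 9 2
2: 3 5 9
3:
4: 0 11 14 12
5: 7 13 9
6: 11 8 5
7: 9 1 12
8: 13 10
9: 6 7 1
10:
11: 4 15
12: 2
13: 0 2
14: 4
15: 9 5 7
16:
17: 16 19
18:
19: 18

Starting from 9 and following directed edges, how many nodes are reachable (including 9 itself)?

16

BFS from 9 visits: 9, 6, 7, 1, 11, 8, 5, 12, 2, 4, 15, 13, 10, 3, 0, 14
Reachable nodes: 16 of 20 total.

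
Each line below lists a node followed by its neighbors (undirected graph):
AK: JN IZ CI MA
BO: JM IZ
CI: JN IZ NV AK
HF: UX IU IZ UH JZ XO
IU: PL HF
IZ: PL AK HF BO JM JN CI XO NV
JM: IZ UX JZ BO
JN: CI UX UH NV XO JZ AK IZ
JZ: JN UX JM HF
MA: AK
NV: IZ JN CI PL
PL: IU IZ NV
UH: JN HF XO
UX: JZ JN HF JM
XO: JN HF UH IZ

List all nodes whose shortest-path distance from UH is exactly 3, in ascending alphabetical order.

BO, JM, MA, PL

Level 0: UH
Level 1: HF, JN, XO
Level 2: AK, CI, IU, IZ, JZ, NV, UX
Level 3: BO, JM, MA, PL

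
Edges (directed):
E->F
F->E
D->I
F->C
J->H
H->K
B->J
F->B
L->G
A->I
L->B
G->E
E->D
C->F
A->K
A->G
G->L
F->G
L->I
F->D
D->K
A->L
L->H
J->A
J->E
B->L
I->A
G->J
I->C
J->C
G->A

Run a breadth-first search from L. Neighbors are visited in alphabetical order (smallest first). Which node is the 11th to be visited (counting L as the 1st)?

Visit L; enqueue B, G, H, I → queue [B, G, H, I]
Visit B; enqueue J → queue [G, H, I, J]
Visit G; enqueue A, E → queue [H, I, J, A, E]
Visit H; enqueue K → queue [I, J, A, E, K]
Visit I; enqueue C → queue [J, A, E, K, C]
Visit J → queue [A, E, K, C]
Visit A → queue [E, K, C]
Visit E; enqueue D, F → queue [K, C, D, F]
Visit K → queue [C, D, F]
Visit C → queue [D, F]
Visit D → queue [F]
Visit F → queue []

Visit order: L, B, G, H, I, J, A, E, K, C, D, F

D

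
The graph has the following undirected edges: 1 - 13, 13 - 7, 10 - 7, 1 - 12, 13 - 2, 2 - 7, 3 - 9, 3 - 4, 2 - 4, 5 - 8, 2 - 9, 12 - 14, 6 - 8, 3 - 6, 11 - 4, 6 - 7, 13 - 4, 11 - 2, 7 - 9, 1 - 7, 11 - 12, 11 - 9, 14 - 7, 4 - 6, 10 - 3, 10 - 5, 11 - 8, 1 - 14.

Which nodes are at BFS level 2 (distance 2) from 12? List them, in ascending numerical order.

Level 0: 12
Level 1: 1, 11, 14
Level 2: 2, 4, 7, 8, 9, 13
Level 3: 3, 5, 6, 10

2, 4, 7, 8, 9, 13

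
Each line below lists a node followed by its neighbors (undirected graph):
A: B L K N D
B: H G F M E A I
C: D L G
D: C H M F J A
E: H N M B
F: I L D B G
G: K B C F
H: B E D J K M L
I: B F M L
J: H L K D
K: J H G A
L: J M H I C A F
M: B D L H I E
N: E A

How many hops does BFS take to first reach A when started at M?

Level 0: M
Level 1: B, D, E, H, I, L
Level 2: A, C, F, G, J, K, N
A first appears at level 2.

2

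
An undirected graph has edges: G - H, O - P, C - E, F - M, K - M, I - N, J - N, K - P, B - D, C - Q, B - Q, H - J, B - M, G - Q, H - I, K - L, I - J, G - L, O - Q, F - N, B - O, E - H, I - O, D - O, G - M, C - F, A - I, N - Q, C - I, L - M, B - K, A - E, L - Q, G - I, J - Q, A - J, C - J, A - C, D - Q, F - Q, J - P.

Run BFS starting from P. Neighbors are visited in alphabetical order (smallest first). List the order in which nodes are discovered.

P → J → K → O → A → C → H → I → N → Q → B → L → M → D → E → F → G

Visit P; enqueue J, K, O → queue [J, K, O]
Visit J; enqueue A, C, H, I, N, Q → queue [K, O, A, C, H, I, N, Q]
Visit K; enqueue B, L, M → queue [O, A, C, H, I, N, Q, B, L, M]
Visit O; enqueue D → queue [A, C, H, I, N, Q, B, L, M, D]
Visit A; enqueue E → queue [C, H, I, N, Q, B, L, M, D, E]
Visit C; enqueue F → queue [H, I, N, Q, B, L, M, D, E, F]
Visit H; enqueue G → queue [I, N, Q, B, L, M, D, E, F, G]
Visit I → queue [N, Q, B, L, M, D, E, F, G]
Visit N → queue [Q, B, L, M, D, E, F, G]
Visit Q → queue [B, L, M, D, E, F, G]
Visit B → queue [L, M, D, E, F, G]
Visit L → queue [M, D, E, F, G]
Visit M → queue [D, E, F, G]
Visit D → queue [E, F, G]
Visit E → queue [F, G]
Visit F → queue [G]
Visit G → queue []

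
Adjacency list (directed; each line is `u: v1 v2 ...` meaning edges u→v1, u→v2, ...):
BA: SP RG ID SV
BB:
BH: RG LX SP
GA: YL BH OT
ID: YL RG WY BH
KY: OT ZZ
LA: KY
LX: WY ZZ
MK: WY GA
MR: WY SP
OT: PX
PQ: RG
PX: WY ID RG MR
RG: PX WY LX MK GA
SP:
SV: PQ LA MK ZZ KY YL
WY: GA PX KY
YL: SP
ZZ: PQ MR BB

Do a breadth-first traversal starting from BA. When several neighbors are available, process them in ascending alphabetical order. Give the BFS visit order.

BA, ID, RG, SP, SV, BH, WY, YL, GA, LX, MK, PX, KY, LA, PQ, ZZ, OT, MR, BB

Visit BA; enqueue ID, RG, SP, SV → queue [ID, RG, SP, SV]
Visit ID; enqueue BH, WY, YL → queue [RG, SP, SV, BH, WY, YL]
Visit RG; enqueue GA, LX, MK, PX → queue [SP, SV, BH, WY, YL, GA, LX, MK, PX]
Visit SP → queue [SV, BH, WY, YL, GA, LX, MK, PX]
Visit SV; enqueue KY, LA, PQ, ZZ → queue [BH, WY, YL, GA, LX, MK, PX, KY, LA, PQ, ZZ]
Visit BH → queue [WY, YL, GA, LX, MK, PX, KY, LA, PQ, ZZ]
Visit WY → queue [YL, GA, LX, MK, PX, KY, LA, PQ, ZZ]
Visit YL → queue [GA, LX, MK, PX, KY, LA, PQ, ZZ]
Visit GA; enqueue OT → queue [LX, MK, PX, KY, LA, PQ, ZZ, OT]
Visit LX → queue [MK, PX, KY, LA, PQ, ZZ, OT]
Visit MK → queue [PX, KY, LA, PQ, ZZ, OT]
Visit PX; enqueue MR → queue [KY, LA, PQ, ZZ, OT, MR]
Visit KY → queue [LA, PQ, ZZ, OT, MR]
Visit LA → queue [PQ, ZZ, OT, MR]
Visit PQ → queue [ZZ, OT, MR]
Visit ZZ; enqueue BB → queue [OT, MR, BB]
Visit OT → queue [MR, BB]
Visit MR → queue [BB]
Visit BB → queue []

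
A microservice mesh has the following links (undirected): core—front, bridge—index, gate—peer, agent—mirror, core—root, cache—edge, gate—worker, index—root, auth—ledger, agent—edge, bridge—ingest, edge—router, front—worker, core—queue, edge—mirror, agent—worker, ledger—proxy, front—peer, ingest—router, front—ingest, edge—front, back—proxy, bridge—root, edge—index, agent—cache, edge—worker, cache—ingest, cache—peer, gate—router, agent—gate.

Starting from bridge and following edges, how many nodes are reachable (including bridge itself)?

BFS from bridge visits: bridge, root, ingest, index, core, router, front, cache, edge, queue, gate, worker, peer, agent, mirror
Reachable nodes: 15 of 19 total.

15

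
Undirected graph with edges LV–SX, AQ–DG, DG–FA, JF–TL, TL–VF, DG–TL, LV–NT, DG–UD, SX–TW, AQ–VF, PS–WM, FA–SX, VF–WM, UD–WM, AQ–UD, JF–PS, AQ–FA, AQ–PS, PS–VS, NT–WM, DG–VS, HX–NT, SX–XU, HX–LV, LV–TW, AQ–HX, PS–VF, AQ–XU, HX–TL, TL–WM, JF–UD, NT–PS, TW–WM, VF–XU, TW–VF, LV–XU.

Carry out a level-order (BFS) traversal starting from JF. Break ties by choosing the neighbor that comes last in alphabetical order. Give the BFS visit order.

JF, UD, TL, PS, WM, DG, AQ, VF, HX, VS, NT, TW, FA, XU, LV, SX

Visit JF; enqueue UD, TL, PS → queue [UD, TL, PS]
Visit UD; enqueue WM, DG, AQ → queue [TL, PS, WM, DG, AQ]
Visit TL; enqueue VF, HX → queue [PS, WM, DG, AQ, VF, HX]
Visit PS; enqueue VS, NT → queue [WM, DG, AQ, VF, HX, VS, NT]
Visit WM; enqueue TW → queue [DG, AQ, VF, HX, VS, NT, TW]
Visit DG; enqueue FA → queue [AQ, VF, HX, VS, NT, TW, FA]
Visit AQ; enqueue XU → queue [VF, HX, VS, NT, TW, FA, XU]
Visit VF → queue [HX, VS, NT, TW, FA, XU]
Visit HX; enqueue LV → queue [VS, NT, TW, FA, XU, LV]
Visit VS → queue [NT, TW, FA, XU, LV]
Visit NT → queue [TW, FA, XU, LV]
Visit TW; enqueue SX → queue [FA, XU, LV, SX]
Visit FA → queue [XU, LV, SX]
Visit XU → queue [LV, SX]
Visit LV → queue [SX]
Visit SX → queue []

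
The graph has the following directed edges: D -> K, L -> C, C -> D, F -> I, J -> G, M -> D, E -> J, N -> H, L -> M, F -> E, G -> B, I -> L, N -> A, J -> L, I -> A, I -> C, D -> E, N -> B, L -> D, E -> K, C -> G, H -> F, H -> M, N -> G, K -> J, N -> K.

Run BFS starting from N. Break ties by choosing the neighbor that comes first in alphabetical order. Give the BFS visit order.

Visit N; enqueue A, B, G, H, K → queue [A, B, G, H, K]
Visit A → queue [B, G, H, K]
Visit B → queue [G, H, K]
Visit G → queue [H, K]
Visit H; enqueue F, M → queue [K, F, M]
Visit K; enqueue J → queue [F, M, J]
Visit F; enqueue E, I → queue [M, J, E, I]
Visit M; enqueue D → queue [J, E, I, D]
Visit J; enqueue L → queue [E, I, D, L]
Visit E → queue [I, D, L]
Visit I; enqueue C → queue [D, L, C]
Visit D → queue [L, C]
Visit L → queue [C]
Visit C → queue []

N A B G H K F M J E I D L C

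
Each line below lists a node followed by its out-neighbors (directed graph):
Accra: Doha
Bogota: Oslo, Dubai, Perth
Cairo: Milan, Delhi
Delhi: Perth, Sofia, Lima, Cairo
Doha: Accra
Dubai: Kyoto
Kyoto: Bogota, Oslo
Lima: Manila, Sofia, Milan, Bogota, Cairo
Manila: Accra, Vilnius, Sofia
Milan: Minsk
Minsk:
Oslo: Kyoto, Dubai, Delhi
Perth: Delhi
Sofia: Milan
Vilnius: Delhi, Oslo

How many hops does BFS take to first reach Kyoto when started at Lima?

3

Level 0: Lima
Level 1: Bogota, Cairo, Manila, Milan, Sofia
Level 2: Accra, Delhi, Dubai, Minsk, Oslo, Perth, Vilnius
Level 3: Doha, Kyoto
Kyoto first appears at level 3.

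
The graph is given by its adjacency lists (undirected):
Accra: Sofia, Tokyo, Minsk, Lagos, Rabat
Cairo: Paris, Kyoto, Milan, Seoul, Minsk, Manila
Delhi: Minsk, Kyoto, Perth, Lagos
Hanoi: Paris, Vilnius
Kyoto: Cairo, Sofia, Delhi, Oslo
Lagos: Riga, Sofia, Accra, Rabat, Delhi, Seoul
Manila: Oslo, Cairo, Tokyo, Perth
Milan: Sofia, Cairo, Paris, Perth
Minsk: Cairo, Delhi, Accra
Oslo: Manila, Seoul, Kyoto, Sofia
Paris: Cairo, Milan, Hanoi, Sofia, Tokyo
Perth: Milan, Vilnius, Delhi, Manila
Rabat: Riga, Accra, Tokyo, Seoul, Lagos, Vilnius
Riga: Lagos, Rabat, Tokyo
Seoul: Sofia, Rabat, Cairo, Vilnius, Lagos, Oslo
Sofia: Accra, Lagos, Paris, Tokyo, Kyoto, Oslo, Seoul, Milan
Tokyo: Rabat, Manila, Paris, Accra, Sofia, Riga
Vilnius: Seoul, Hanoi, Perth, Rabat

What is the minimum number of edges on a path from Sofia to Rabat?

2

Level 0: Sofia
Level 1: Accra, Kyoto, Lagos, Milan, Oslo, Paris, Seoul, Tokyo
Level 2: Cairo, Delhi, Hanoi, Manila, Minsk, Perth, Rabat, Riga, Vilnius
Rabat first appears at level 2.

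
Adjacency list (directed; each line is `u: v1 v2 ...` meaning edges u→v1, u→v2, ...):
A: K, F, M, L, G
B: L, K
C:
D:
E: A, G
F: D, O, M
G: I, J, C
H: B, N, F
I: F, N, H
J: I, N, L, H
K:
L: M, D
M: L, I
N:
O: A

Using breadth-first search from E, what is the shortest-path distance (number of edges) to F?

Level 0: E
Level 1: A, G
Level 2: C, F, I, J, K, L, M
Level 3: D, H, N, O
Level 4: B
F first appears at level 2.

2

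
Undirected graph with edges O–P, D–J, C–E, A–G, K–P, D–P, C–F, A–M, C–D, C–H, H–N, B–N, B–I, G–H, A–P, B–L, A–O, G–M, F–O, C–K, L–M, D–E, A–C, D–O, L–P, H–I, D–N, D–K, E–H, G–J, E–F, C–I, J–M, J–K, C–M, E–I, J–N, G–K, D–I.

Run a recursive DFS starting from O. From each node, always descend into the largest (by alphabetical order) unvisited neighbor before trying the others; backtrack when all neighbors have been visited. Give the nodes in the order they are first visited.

Visit O
O → P
P → L
L → M
M → J
J → N
N → H
H → I
I → E
E → F
F → C
C → K
K → G
G → A
K → D
I → B

O P L M J N H I E F C K G A D B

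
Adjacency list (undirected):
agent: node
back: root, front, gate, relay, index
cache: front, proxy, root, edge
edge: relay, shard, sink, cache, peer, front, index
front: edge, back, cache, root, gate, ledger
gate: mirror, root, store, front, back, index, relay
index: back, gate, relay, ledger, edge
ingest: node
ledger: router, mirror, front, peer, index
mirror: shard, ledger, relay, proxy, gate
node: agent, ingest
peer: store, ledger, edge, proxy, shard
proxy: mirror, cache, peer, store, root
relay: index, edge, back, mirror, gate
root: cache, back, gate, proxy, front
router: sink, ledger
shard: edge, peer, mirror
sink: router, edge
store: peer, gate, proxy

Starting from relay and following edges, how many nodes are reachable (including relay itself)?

16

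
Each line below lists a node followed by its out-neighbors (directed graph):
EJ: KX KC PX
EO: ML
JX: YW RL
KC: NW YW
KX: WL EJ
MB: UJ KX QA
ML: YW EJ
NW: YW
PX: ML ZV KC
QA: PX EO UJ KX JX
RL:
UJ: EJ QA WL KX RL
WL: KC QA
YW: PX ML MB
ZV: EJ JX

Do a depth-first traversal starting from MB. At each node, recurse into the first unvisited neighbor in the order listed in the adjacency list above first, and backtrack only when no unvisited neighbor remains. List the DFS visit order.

MB, UJ, EJ, KX, WL, KC, NW, YW, PX, ML, ZV, JX, RL, QA, EO

Visit MB
MB → UJ
UJ → EJ
EJ → KX
KX → WL
WL → KC
KC → NW
NW → YW
YW → PX
PX → ML
PX → ZV
ZV → JX
JX → RL
WL → QA
QA → EO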